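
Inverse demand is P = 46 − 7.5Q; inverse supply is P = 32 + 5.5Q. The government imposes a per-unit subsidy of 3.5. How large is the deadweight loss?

0.47

Competitive equilibrium: 46 − 7.5Q = 32 + 5.5Q → Q* = 1.0769, P* = 37.9231.
The subsidy lowers effective supply by 3.5: P = 28.5 + 5.5Q.
New quantity: 46 − 7.5Q = 28.5 + 5.5Q → Q' = 1.3462.
Overproduction ΔQ = 1.3462 − 1.0769 = 0.2693; wedge = subsidy = 3.5.
Deadweight loss = ½ × 0.2693 × 3.5 = 0.47.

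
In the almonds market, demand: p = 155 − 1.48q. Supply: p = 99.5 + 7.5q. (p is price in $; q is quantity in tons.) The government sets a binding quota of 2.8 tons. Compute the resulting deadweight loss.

$51.31

Competitive equilibrium: 155 − 1.48q = 99.5 + 7.5q → q* = 6.1804, p* = 145.853.
At q = 2.8: demand price = 155 − 1.48·2.8 = 150.856; supply price = 99.5 + 7.5·2.8 = 120.5.
Δq = 6.1804 − 2.8 = 3.3804; wedge = 150.856 − 120.5 = 30.356.
The triangle = ½ × 3.3804 × 30.356 = $51.31.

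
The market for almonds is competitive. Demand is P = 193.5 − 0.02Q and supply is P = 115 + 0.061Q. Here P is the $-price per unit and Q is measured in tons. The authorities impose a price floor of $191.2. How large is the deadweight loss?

Competitive equilibrium: 193.5 − 0.02Q = 115 + 0.061Q → Q* = 969.1358, P* = 174.1173.
At the floor P = 191.2, quantity demanded = (193.5 − 191.2)/0.02 = 115.
Sellers' marginal cost at Q' = 115: 115 + 0.061·115 = 122.015.
ΔQ = 969.1358 − 115 = 854.1358; wedge = 191.2 − 122.015 = 69.185.
The triangle = ½ × 854.1358 × 69.185 = $29546.69.

$29546.69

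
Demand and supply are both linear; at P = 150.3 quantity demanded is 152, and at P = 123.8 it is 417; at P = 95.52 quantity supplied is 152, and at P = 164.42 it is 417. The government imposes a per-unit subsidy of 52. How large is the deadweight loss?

3755.56

Demand slope = (123.8 − 150.3)/(417 − 152) = −0.1, so P = 165.5 − 0.1Q.
Supply slope = (164.42 − 95.52)/(417 − 152) = 0.26, so P = 56 + 0.26Q.
Competitive equilibrium: 165.5 − 0.1Q = 56 + 0.26Q → Q* = 304.16667, P* = 135.08333.
The subsidy lowers effective supply by 52: P = 4 + 0.26Q.
New quantity: 165.5 − 0.1Q = 4 + 0.26Q → Q' = 448.61111.
Overproduction ΔQ = 448.61111 − 304.16667 = 144.44444; wedge = subsidy = 52.
Deadweight loss = ½ × 144.44444 × 52 = 3755.56.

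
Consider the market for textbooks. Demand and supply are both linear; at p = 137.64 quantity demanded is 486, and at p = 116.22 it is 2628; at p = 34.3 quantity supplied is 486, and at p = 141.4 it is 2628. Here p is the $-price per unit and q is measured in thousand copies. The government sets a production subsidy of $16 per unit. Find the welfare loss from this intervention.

$2133.33 thousand

Demand slope = (116.22 − 137.64)/(2628 − 486) = −0.01, so p = 142.5 − 0.01q.
Supply slope = (141.4 − 34.3)/(2628 − 486) = 0.05, so p = 10 + 0.05q.
Competitive equilibrium: 142.5 − 0.01q = 10 + 0.05q → q* = 2208.3333, p* = 120.4167.
The subsidy lowers effective supply by 16: p = 0.05q − 6.
New quantity: 142.5 − 0.01q = 0.05q − 6 → q' = 2475.
Overproduction Δq = 2475 − 2208.3333 = 266.6667; wedge = subsidy = 16.
DWL = ½ × 266.6667 × 16 = $2133.33 thousand.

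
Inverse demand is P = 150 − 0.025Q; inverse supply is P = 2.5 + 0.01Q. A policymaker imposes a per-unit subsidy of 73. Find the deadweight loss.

76128.57

Competitive equilibrium: 150 − 0.025Q = 2.5 + 0.01Q → Q* = 4214.2857, P* = 44.6429.
The subsidy lowers effective supply by 73: P = 0.01Q − 70.5.
New quantity: 150 − 0.025Q = 0.01Q − 70.5 → Q' = 6300.
Overproduction ΔQ = 6300 − 4214.2857 = 2085.7143; wedge = subsidy = 73.
Welfare loss = ½ × 2085.7143 × 73 = 76128.57.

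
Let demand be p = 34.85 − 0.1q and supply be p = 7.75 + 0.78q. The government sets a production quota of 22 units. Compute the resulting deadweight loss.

34.04

Competitive equilibrium: 34.85 − 0.1q = 7.75 + 0.78q → q* = 30.7955, p* = 31.7705.
At q = 22: demand price = 34.85 − 0.1·22 = 32.65; supply price = 7.75 + 0.78·22 = 24.91.
Δq = 30.7955 − 22 = 8.7955; wedge = 32.65 − 24.91 = 7.74.
The triangle = ½ × 8.7955 × 7.74 = 34.04.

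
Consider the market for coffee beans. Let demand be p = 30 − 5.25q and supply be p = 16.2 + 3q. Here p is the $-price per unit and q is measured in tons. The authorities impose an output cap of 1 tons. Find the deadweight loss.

$1.87

Competitive equilibrium: 30 − 5.25q = 16.2 + 3q → q* = 1.6727, p* = 21.2182.
At q = 1: demand price = 30 − 5.25·1 = 24.75; supply price = 16.2 + 3·1 = 19.2.
Δq = 1.6727 − 1 = 0.6727; wedge = 24.75 − 19.2 = 5.55.
Deadweight loss = ½ × 0.6727 × 5.55 = $1.87.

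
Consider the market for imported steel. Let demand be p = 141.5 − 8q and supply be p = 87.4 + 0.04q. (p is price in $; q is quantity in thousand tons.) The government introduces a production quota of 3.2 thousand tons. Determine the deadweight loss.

$50.06 thousand

Competitive equilibrium: 141.5 − 8q = 87.4 + 0.04q → q* = 6.7289, p* = 87.6692.
At q = 3.2: demand price = 141.5 − 8·3.2 = 115.9; supply price = 87.4 + 0.04·3.2 = 87.528.
Δq = 6.7289 − 3.2 = 3.5289; wedge = 115.9 − 87.528 = 28.372.
The triangle = ½ × 3.5289 × 28.372 = $50.06 thousand.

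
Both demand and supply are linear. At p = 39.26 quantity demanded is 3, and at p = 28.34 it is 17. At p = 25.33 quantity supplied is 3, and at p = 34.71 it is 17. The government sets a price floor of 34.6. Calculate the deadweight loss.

Demand slope = (28.34 − 39.26)/(17 − 3) = −0.78, so p = 41.6 − 0.78q.
Supply slope = (34.71 − 25.33)/(17 − 3) = 0.67, so p = 23.32 + 0.67q.
Competitive equilibrium: 41.6 − 0.78q = 23.32 + 0.67q → q* = 12.6069, p* = 31.7666.
At the floor p = 34.6, quantity demanded = (41.6 − 34.6)/0.78 = 8.9744.
Sellers' marginal cost at q' = 8.9744: 23.32 + 0.67·8.9744 = 29.3328.
Δq = 12.6069 − 8.9744 = 3.6325; wedge = 34.6 − 29.3328 = 5.2672.
Welfare loss = ½ × 3.6325 × 5.2672 = 9.57.

9.57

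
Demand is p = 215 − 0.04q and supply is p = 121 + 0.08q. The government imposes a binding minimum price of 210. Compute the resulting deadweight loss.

26004.17

Competitive equilibrium: 215 − 0.04q = 121 + 0.08q → q* = 783.3333, p* = 183.6667.
At the floor p = 210, quantity demanded = (215 − 210)/0.04 = 125.
Sellers' marginal cost at q' = 125: 121 + 0.08·125 = 131.
Δq = 783.3333 − 125 = 658.3333; wedge = 210 − 131 = 79.
Deadweight loss = ½ × 658.3333 × 79 = 26004.17.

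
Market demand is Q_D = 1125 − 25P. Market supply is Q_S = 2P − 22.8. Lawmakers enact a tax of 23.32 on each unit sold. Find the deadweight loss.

In inverse form: demand P = 45 − 0.04Q, supply P = 11.4 + 0.5Q.
Competitive equilibrium: 45 − 0.04Q = 11.4 + 0.5Q → Q* = 62.2222, P* = 42.5111.
With the tax, the buyer price exceeds the seller price by 23.32: (45 − 0.04Q) − (11.4 + 0.5Q) = 23.32 → Q' = 19.037.
ΔQ = 62.2222 − 19.037 = 43.1852; the wedge equals the tax, 23.32.
DWL = ½ × 43.1852 × 23.32 = 503.54.

503.54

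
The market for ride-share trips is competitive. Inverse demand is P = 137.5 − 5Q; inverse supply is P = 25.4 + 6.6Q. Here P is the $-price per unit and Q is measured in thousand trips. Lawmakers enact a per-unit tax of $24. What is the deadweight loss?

Competitive equilibrium: 137.5 − 5Q = 25.4 + 6.6Q → Q* = 9.6638, P* = 89.181.
With the tax, the buyer price exceeds the seller price by 24: (137.5 − 5Q) − (25.4 + 6.6Q) = 24 → Q' = 7.5948.
ΔQ = 9.6638 − 7.5948 = 2.069; the wedge equals the tax, 24.
Welfare loss = ½ × 2.069 × 24 = $24.83 thousand.

$24.83 thousand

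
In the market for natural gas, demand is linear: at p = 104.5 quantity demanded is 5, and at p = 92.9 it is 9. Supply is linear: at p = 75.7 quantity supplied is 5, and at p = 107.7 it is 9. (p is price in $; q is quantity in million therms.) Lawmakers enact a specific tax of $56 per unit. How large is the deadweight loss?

Demand slope = (92.9 − 104.5)/(9 − 5) = −2.9, so p = 119 − 2.9q.
Supply slope = (107.7 − 75.7)/(9 − 5) = 8, so p = 35.7 + 8q.
Competitive equilibrium: 119 − 2.9q = 35.7 + 8q → q* = 7.6422, p* = 96.8376.
With the tax, the buyer price exceeds the seller price by 56: (119 − 2.9q) − (35.7 + 8q) = 56 → q' = 2.5046.
Δq = 7.6422 − 2.5046 = 5.1376; the wedge equals the tax, 56.
DWL = ½ × 5.1376 × 56 = $143.85 million.

$143.85 million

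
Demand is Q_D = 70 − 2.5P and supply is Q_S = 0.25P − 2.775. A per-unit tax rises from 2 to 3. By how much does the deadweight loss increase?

In inverse form: demand P = 28 − 0.4Q, supply P = 11.1 + 4Q.
Competitive equilibrium: 28 − 0.4Q = 11.1 + 4Q → Q* = 3.8409, P* = 26.4636.
For a per-unit tax t: ΔQ = t/4.4, so DWL = ½·t·(t/4.4) = t²/8.8.
At t = 2: DWL = 0.455. At t = 3: DWL = 1.023.
Increase = 1.023 − 0.455 = 0.57.

0.57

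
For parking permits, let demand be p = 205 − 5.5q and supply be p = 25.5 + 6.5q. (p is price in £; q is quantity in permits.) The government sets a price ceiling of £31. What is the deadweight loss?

Competitive equilibrium: 205 − 5.5q = 25.5 + 6.5q → q* = 14.95833, p* = 122.72917.
At the ceiling p = 31, quantity supplied = (31 − 25.5)/6.5 = 0.84615.
Willingness to pay at q' = 0.84615: 205 − 5.5·0.84615 = 200.34618.
Δq = 14.95833 − 0.84615 = 14.11218; wedge = 200.34618 − 31 = 169.34618.
Welfare loss = ½ × 14.11218 × 169.34618 = £1194.92.

£1194.92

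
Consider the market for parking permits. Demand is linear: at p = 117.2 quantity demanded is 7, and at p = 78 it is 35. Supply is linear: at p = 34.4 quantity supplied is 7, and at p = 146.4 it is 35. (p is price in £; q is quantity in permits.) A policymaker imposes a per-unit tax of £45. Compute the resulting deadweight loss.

£187.50

Demand slope = (78 − 117.2)/(35 − 7) = −1.4, so p = 127 − 1.4q.
Supply slope = (146.4 − 34.4)/(35 − 7) = 4, so p = 6.4 + 4q.
Competitive equilibrium: 127 − 1.4q = 6.4 + 4q → q* = 22.3333, p* = 95.7333.
With the tax, the buyer price exceeds the seller price by 45: (127 − 1.4q) − (6.4 + 4q) = 45 → q' = 14.
Δq = 22.3333 − 14 = 8.3333; the wedge equals the tax, 45.
The triangle = ½ × 8.3333 × 45 = £187.50.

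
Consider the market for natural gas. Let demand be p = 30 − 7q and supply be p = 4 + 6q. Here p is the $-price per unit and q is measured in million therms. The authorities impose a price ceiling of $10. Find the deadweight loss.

Competitive equilibrium: 30 − 7q = 4 + 6q → q* = 2, p* = 16.
At the ceiling p = 10, quantity supplied = (10 − 4)/6 = 1.
Willingness to pay at q' = 1: 30 − 7·1 = 23.
Δq = 2 − 1 = 1; wedge = 23 − 10 = 13.
The triangle = ½ × 1 × 13 = $6.50 million.

$6.50 million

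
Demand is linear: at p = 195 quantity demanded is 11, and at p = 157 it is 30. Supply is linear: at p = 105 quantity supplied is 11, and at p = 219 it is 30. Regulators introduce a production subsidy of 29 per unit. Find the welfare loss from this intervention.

52.56

Demand slope = (157 − 195)/(30 − 11) = −2, so p = 217 − 2q.
Supply slope = (219 − 105)/(30 − 11) = 6, so p = 39 + 6q.
Competitive equilibrium: 217 − 2q = 39 + 6q → q* = 22.25, p* = 172.5.
The subsidy lowers effective supply by 29: p = 10 + 6q.
New quantity: 217 − 2q = 10 + 6q → q' = 25.875.
Overproduction Δq = 25.875 − 22.25 = 3.625; wedge = subsidy = 29.
Deadweight loss = ½ × 3.625 × 29 = 52.56.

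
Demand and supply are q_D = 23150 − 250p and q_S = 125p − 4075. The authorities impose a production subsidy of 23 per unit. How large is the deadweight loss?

In inverse form: demand p = 92.6 − 0.004q, supply p = 32.6 + 0.008q.
Competitive equilibrium: 92.6 − 0.004q = 32.6 + 0.008q → q* = 5000, p* = 72.6.
The subsidy lowers effective supply by 23: p = 9.6 + 0.008q.
New quantity: 92.6 − 0.004q = 9.6 + 0.008q → q' = 6916.6667.
Overproduction Δq = 6916.6667 − 5000 = 1916.6667; wedge = subsidy = 23.
DWL = ½ × 1916.6667 × 23 = 22041.67.

22041.67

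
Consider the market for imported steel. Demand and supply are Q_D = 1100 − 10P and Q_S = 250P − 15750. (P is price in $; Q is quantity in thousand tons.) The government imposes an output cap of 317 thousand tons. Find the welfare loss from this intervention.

$946.62 thousand

In inverse form: demand P = 110 − 0.1Q, supply P = 63 + 0.004Q.
Competitive equilibrium: 110 − 0.1Q = 63 + 0.004Q → Q* = 451.9231, P* = 64.8077.
At Q = 317: demand price = 110 − 0.1·317 = 78.3; supply price = 63 + 0.004·317 = 64.268.
ΔQ = 451.9231 − 317 = 134.9231; wedge = 78.3 − 64.268 = 14.032.
Deadweight loss = ½ × 134.9231 × 14.032 = $946.62 thousand.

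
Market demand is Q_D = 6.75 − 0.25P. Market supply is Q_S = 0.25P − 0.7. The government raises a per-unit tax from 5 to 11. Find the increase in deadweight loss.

6

In inverse form: demand P = 27 − 4Q, supply P = 2.8 + 4Q.
Competitive equilibrium: 27 − 4Q = 2.8 + 4Q → Q* = 3.025, P* = 14.9.
For a per-unit tax t: ΔQ = t/8, so DWL = ½·t·(t/8) = t²/16.
At t = 5: DWL = 1.563. At t = 11: DWL = 7.563.
Increase = 7.563 − 1.563 = 6.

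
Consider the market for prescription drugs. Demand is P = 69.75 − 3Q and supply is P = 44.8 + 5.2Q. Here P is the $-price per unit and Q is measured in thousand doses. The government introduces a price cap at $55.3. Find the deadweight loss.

Competitive equilibrium: 69.75 − 3Q = 44.8 + 5.2Q → Q* = 3.0427, P* = 60.622.
At the ceiling P = 55.3, quantity supplied = (55.3 − 44.8)/5.2 = 2.0192.
Willingness to pay at Q' = 2.0192: 69.75 − 3·2.0192 = 63.6924.
ΔQ = 3.0427 − 2.0192 = 1.0235; wedge = 63.6924 − 55.3 = 8.3924.
DWL = ½ × 1.0235 × 8.3924 = $4.29 thousand.

$4.29 thousand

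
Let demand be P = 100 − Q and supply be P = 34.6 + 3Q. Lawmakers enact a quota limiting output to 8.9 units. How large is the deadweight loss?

Competitive equilibrium: 100 − Q = 34.6 + 3Q → Q* = 16.35, P* = 83.65.
At Q = 8.9: demand price = 100 − 1·8.9 = 91.1; supply price = 34.6 + 3·8.9 = 61.3.
ΔQ = 16.35 − 8.9 = 7.45; wedge = 91.1 − 61.3 = 29.8.
Welfare loss = ½ × 7.45 × 29.8 = 111.005.

111.005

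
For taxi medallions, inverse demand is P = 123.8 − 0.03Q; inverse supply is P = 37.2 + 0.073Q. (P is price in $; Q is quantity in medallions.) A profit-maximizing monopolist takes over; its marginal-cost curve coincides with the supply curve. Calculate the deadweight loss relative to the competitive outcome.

$1852.28

Competitive equilibrium: 123.8 − 0.03Q = 37.2 + 0.073Q → Q* = 840.776699, P* = 98.576699.
Marginal revenue: MR = 123.8 − 0.06Q. Set MR = MC: 123.8 − 0.06Q = 37.2 + 0.073Q → Q_m = 651.12782.
Price P_m = 123.8 − 0.03·651.12782 = 104.266165; MC(Q_m) = 37.2 + 0.073·651.12782 = 84.732331.
Competitive Q* = 840.776699, so ΔQ = 189.648879; wedge = 104.266165 − 84.732331 = 19.533834.
The triangle = ½ × 189.648879 × 19.533834 = $1852.28.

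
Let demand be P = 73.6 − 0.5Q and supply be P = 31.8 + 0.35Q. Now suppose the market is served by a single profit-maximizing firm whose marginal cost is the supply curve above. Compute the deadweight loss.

140.99

Competitive equilibrium: 73.6 − 0.5Q = 31.8 + 0.35Q → Q* = 49.1765, P* = 49.0118.
Marginal revenue: MR = 73.6 − Q. Set MR = MC: 73.6 − Q = 31.8 + 0.35Q → Q_m = 30.963.
Price P_m = 73.6 − 0.5·30.963 = 58.1185; MC(Q_m) = 31.8 + 0.35·30.963 = 42.6371.
Competitive Q* = 49.1765, so ΔQ = 18.2135; wedge = 58.1185 − 42.6371 = 15.4814.
DWL = ½ × 18.2135 × 15.4814 = 140.99.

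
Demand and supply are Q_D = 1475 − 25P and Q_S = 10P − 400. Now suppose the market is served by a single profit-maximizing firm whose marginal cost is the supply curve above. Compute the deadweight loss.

In inverse form: demand P = 59 − 0.04Q, supply P = 40 + 0.1Q.
Competitive equilibrium: 59 − 0.04Q = 40 + 0.1Q → Q* = 135.7143, P* = 53.5714.
Marginal revenue: MR = 59 − 0.08Q. Set MR = MC: 59 − 0.08Q = 40 + 0.1Q → Q_m = 105.5556.
Price P_m = 59 − 0.04·105.5556 = 54.7778; MC(Q_m) = 40 + 0.1·105.5556 = 50.5556.
Competitive Q* = 135.7143, so ΔQ = 30.1587; wedge = 54.7778 − 50.5556 = 4.2222.
Welfare loss = ½ × 30.1587 × 4.2222 = 63.67.

63.67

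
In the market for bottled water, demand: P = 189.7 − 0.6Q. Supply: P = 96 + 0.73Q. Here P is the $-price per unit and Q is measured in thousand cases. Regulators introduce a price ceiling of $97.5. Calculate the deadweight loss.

Competitive equilibrium: 189.7 − 0.6Q = 96 + 0.73Q → Q* = 70.4511, P* = 147.4293.
At the ceiling P = 97.5, quantity supplied = (97.5 − 96)/0.73 = 2.0548.
Willingness to pay at Q' = 2.0548: 189.7 − 0.6·2.0548 = 188.4671.
ΔQ = 70.4511 − 2.0548 = 68.3963; wedge = 188.4671 − 97.5 = 90.9671.
DWL = ½ × 68.3963 × 90.9671 = $3110.91 thousand.

$3110.91 thousand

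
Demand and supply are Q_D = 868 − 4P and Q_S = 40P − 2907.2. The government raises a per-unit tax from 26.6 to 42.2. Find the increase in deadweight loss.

In inverse form: demand P = 217 − 0.25Q, supply P = 72.68 + 0.025Q.
Competitive equilibrium: 217 − 0.25Q = 72.68 + 0.025Q → Q* = 524.8, P* = 85.8.
For a per-unit tax t: ΔQ = t/0.275, so DWL = ½·t·(t/0.275) = t²/0.55.
At t = 26.6: DWL = 1286.473. At t = 42.2: DWL = 3237.891.
Increase = 3237.891 − 1286.473 = 1951.42.

1951.42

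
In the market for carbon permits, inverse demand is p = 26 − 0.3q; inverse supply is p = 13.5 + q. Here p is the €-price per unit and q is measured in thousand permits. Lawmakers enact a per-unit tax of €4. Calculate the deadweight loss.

Competitive equilibrium: 26 − 0.3q = 13.5 + q → q* = 9.6154, p* = 23.1154.
With the tax, the buyer price exceeds the seller price by 4: (26 − 0.3q) − (13.5 + q) = 4 → q' = 6.5385.
Δq = 9.6154 − 6.5385 = 3.0769; the wedge equals the tax, 4.
DWL = ½ × 3.0769 × 4 = €6.15 thousand.

€6.15 thousand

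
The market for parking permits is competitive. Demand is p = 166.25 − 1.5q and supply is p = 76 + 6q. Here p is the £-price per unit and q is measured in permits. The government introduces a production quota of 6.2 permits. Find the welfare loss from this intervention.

Competitive equilibrium: 166.25 − 1.5q = 76 + 6q → q* = 12.0333, p* = 148.2.
At q = 6.2: demand price = 166.25 − 1.5·6.2 = 156.95; supply price = 76 + 6·6.2 = 113.2.
Δq = 12.0333 − 6.2 = 5.8333; wedge = 156.95 − 113.2 = 43.75.
The triangle = ½ × 5.8333 × 43.75 = £127.60.

£127.60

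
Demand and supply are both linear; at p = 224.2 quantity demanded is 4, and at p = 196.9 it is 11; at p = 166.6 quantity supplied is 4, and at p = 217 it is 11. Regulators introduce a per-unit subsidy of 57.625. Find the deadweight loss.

Demand slope = (196.9 − 224.2)/(11 − 4) = −3.9, so p = 239.8 − 3.9q.
Supply slope = (217 − 166.6)/(11 − 4) = 7.2, so p = 137.8 + 7.2q.
Competitive equilibrium: 239.8 − 3.9q = 137.8 + 7.2q → q* = 9.1892, p* = 203.9622.
The subsidy lowers effective supply by 57.625: p = 80.175 + 7.2q.
New quantity: 239.8 − 3.9q = 80.175 + 7.2q → q' = 14.3806.
Overproduction Δq = 14.3806 − 9.1892 = 5.1914; wedge = subsidy = 57.625.
Deadweight loss = ½ × 5.1914 × 57.625 = 149.58.

149.58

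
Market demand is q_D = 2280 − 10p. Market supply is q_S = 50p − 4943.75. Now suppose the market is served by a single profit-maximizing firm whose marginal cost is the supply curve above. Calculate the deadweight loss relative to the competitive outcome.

14353.71

In inverse form: demand p = 228 − 0.1q, supply p = 98.875 + 0.02q.
Competitive equilibrium: 228 − 0.1q = 98.875 + 0.02q → q* = 1076.0417, p* = 120.3958.
Marginal revenue: MR = 228 − 0.2q. Set MR = MC: 228 − 0.2q = 98.875 + 0.02q → q_m = 586.9318.
Price p_m = 228 − 0.1·586.9318 = 169.3068; MC(q_m) = 98.875 + 0.02·586.9318 = 110.6136.
Competitive q* = 1076.0417, so Δq = 489.1099; wedge = 169.3068 − 110.6136 = 58.6932.
DWL = ½ × 489.1099 × 58.6932 = 14353.71.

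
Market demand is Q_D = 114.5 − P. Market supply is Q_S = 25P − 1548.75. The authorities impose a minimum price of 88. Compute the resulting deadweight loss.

In inverse form: demand P = 114.5 − Q, supply P = 61.95 + 0.04Q.
Competitive equilibrium: 114.5 − Q = 61.95 + 0.04Q → Q* = 50.5288, P* = 63.9712.
At the floor P = 88, quantity demanded = (114.5 − 88)/1 = 26.5.
Sellers' marginal cost at Q' = 26.5: 61.95 + 0.04·26.5 = 63.01.
ΔQ = 50.5288 − 26.5 = 24.0288; wedge = 88 − 63.01 = 24.99.
The triangle = ½ × 24.0288 × 24.99 = 300.24.

300.24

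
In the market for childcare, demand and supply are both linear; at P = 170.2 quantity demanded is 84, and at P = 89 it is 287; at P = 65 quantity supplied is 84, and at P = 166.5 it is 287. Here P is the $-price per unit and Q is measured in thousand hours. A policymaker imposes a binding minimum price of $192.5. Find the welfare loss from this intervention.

Demand slope = (89 − 170.2)/(287 − 84) = −0.4, so P = 203.8 − 0.4Q.
Supply slope = (166.5 − 65)/(287 − 84) = 0.5, so P = 23 + 0.5Q.
Competitive equilibrium: 203.8 − 0.4Q = 23 + 0.5Q → Q* = 200.8889, P* = 123.4444.
At the floor P = 192.5, quantity demanded = (203.8 − 192.5)/0.4 = 28.25.
Sellers' marginal cost at Q' = 28.25: 23 + 0.5·28.25 = 37.125.
ΔQ = 200.8889 − 28.25 = 172.6389; wedge = 192.5 − 37.125 = 155.375.
The triangle = ½ × 172.6389 × 155.375 = $13411.88 thousand.

$13411.88 thousand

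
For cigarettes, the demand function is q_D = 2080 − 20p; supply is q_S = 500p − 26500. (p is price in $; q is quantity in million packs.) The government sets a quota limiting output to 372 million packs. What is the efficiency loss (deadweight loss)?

$9635.60 million

In inverse form: demand p = 104 − 0.05q, supply p = 53 + 0.002q.
Competitive equilibrium: 104 − 0.05q = 53 + 0.002q → q* = 980.7692, p* = 54.9615.
At q = 372: demand price = 104 − 0.05·372 = 85.4; supply price = 53 + 0.002·372 = 53.744.
Δq = 980.7692 − 372 = 608.7692; wedge = 85.4 − 53.744 = 31.656.
Deadweight loss = ½ × 608.7692 × 31.656 = $9635.60 million.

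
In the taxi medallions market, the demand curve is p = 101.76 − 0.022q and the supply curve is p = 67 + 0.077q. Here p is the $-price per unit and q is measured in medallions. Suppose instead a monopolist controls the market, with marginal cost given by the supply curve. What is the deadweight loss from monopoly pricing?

$201.73

Competitive equilibrium: 101.76 − 0.022q = 67 + 0.077q → q* = 351.1111, p* = 94.0356.
Marginal revenue: MR = 101.76 − 0.044q. Set MR = MC: 101.76 − 0.044q = 67 + 0.077q → q_m = 287.2727.
Price p_m = 101.76 − 0.022·287.2727 = 95.44; MC(q_m) = 67 + 0.077·287.2727 = 89.12.
Competitive q* = 351.1111, so Δq = 63.8384; wedge = 95.44 − 89.12 = 6.32.
Welfare loss = ½ × 63.8384 × 6.32 = $201.73.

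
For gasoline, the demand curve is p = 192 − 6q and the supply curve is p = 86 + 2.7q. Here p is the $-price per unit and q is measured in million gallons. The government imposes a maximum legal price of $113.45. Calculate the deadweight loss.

Competitive equilibrium: 192 − 6q = 86 + 2.7q → q* = 12.1839, p* = 118.8966.
At the ceiling p = 113.45, quantity supplied = (113.45 − 86)/2.7 = 10.1667.
Willingness to pay at q' = 10.1667: 192 − 6·10.1667 = 130.9998.
Δq = 12.1839 − 10.1667 = 2.0172; wedge = 130.9998 − 113.45 = 17.5498.
Welfare loss = ½ × 2.0172 × 17.5498 = $17.70 million.

$17.70 million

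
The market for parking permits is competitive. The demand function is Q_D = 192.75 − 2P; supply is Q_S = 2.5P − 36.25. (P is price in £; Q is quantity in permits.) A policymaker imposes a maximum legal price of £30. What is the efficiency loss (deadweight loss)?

In inverse form: demand P = 96.375 − 0.5Q, supply P = 14.5 + 0.4Q.
Competitive equilibrium: 96.375 − 0.5Q = 14.5 + 0.4Q → Q* = 90.9722, P* = 50.8889.
At the ceiling P = 30, quantity supplied = (30 − 14.5)/0.4 = 38.75.
Willingness to pay at Q' = 38.75: 96.375 − 0.5·38.75 = 77.
ΔQ = 90.9722 − 38.75 = 52.2222; wedge = 77 − 30 = 47.
DWL = ½ × 52.2222 × 47 = £1227.22.

£1227.22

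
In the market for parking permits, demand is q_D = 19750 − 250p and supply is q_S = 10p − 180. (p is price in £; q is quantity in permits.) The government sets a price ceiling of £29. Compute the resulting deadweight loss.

In inverse form: demand p = 79 − 0.004q, supply p = 18 + 0.1q.
Competitive equilibrium: 79 − 0.004q = 18 + 0.1q → q* = 586.5385, p* = 76.6538.
At the ceiling p = 29, quantity supplied = (29 − 18)/0.1 = 110.
Willingness to pay at q' = 110: 79 − 0.004·110 = 78.56.
Δq = 586.5385 − 110 = 476.5385; wedge = 78.56 − 29 = 49.56.
Deadweight loss = ½ × 476.5385 × 49.56 = £11808.62.

£11808.62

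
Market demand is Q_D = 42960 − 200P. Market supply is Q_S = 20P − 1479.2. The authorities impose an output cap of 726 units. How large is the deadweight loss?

In inverse form: demand P = 214.8 − 0.005Q, supply P = 73.96 + 0.05Q.
Competitive equilibrium: 214.8 − 0.005Q = 73.96 + 0.05Q → Q* = 2560.72727, P* = 201.99636.
At Q = 726: demand price = 214.8 − 0.005·726 = 211.17; supply price = 73.96 + 0.05·726 = 110.26.
ΔQ = 2560.72727 − 726 = 1834.72727; wedge = 211.17 − 110.26 = 100.91.
Welfare loss = ½ × 1834.72727 × 100.91 = 92571.16.

92571.16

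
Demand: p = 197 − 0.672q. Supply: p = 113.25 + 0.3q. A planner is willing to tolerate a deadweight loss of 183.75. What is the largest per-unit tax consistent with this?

Competitive equilibrium: 197 − 0.672q = 113.25 + 0.3q → q* = 86.1626, p* = 139.0988.
A tax t gives Δq = t/0.972 and wedge t, so DWL = t²/1.944.
t²/1.944 = 183.75 → t² = 357.21 → t = 18.9.

18.9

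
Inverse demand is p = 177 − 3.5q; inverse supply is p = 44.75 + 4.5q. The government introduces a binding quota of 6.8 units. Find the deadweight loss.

378.79

Competitive equilibrium: 177 − 3.5q = 44.75 + 4.5q → q* = 16.5313, p* = 119.1406.
At q = 6.8: demand price = 177 − 3.5·6.8 = 153.2; supply price = 44.75 + 4.5·6.8 = 75.35.
Δq = 16.5313 − 6.8 = 9.7313; wedge = 153.2 − 75.35 = 77.85.
Deadweight loss = ½ × 9.7313 × 77.85 = 378.79.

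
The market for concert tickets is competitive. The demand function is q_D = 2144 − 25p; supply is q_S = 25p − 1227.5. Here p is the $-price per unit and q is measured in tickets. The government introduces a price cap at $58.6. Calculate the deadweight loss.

$1949.22

In inverse form: demand p = 85.76 − 0.04q, supply p = 49.1 + 0.04q.
Competitive equilibrium: 85.76 − 0.04q = 49.1 + 0.04q → q* = 458.25, p* = 67.43.
At the ceiling p = 58.6, quantity supplied = (58.6 − 49.1)/0.04 = 237.5.
Willingness to pay at q' = 237.5: 85.76 − 0.04·237.5 = 76.26.
Δq = 458.25 − 237.5 = 220.75; wedge = 76.26 − 58.6 = 17.66.
The triangle = ½ × 220.75 × 17.66 = $1949.22.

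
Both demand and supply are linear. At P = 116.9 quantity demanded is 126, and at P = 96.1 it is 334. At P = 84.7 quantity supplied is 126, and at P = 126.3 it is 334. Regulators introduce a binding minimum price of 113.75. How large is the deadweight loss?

862.60

Demand slope = (96.1 − 116.9)/(334 − 126) = −0.1, so P = 129.5 − 0.1Q.
Supply slope = (126.3 − 84.7)/(334 − 126) = 0.2, so P = 59.5 + 0.2Q.
Competitive equilibrium: 129.5 − 0.1Q = 59.5 + 0.2Q → Q* = 233.3333, P* = 106.1667.
At the floor P = 113.75, quantity demanded = (129.5 − 113.75)/0.1 = 157.5.
Sellers' marginal cost at Q' = 157.5: 59.5 + 0.2·157.5 = 91.
ΔQ = 233.3333 − 157.5 = 75.8333; wedge = 113.75 − 91 = 22.75.
DWL = ½ × 75.8333 × 22.75 = 862.60.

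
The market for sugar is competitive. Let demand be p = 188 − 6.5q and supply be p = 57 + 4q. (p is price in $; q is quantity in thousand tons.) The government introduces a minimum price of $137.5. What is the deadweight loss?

$116.32 thousand

Competitive equilibrium: 188 − 6.5q = 57 + 4q → q* = 12.4762, p* = 106.9048.
At the floor p = 137.5, quantity demanded = (188 − 137.5)/6.5 = 7.7692.
Sellers' marginal cost at q' = 7.7692: 57 + 4·7.7692 = 88.0768.
Δq = 12.4762 − 7.7692 = 4.707; wedge = 137.5 − 88.0768 = 49.4232.
The triangle = ½ × 4.707 × 49.4232 = $116.32 thousand.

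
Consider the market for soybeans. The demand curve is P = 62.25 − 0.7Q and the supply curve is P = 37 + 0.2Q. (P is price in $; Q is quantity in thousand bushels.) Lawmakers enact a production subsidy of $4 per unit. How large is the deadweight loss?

Competitive equilibrium: 62.25 − 0.7Q = 37 + 0.2Q → Q* = 28.0556, P* = 42.6111.
The subsidy lowers effective supply by 4: P = 33 + 0.2Q.
New quantity: 62.25 − 0.7Q = 33 + 0.2Q → Q' = 32.5.
Overproduction ΔQ = 32.5 − 28.0556 = 4.4444; wedge = subsidy = 4.
Deadweight loss = ½ × 4.4444 × 4 = $8.89 thousand.

$8.89 thousand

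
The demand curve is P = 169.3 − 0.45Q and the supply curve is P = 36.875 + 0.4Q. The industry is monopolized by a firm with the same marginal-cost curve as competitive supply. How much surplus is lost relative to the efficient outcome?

Competitive equilibrium: 169.3 − 0.45Q = 36.875 + 0.4Q → Q* = 155.7941, P* = 99.1926.
Marginal revenue: MR = 169.3 − 0.9Q. Set MR = MC: 169.3 − 0.9Q = 36.875 + 0.4Q → Q_m = 101.8654.
Price P_m = 169.3 − 0.45·101.8654 = 123.4606; MC(Q_m) = 36.875 + 0.4·101.8654 = 77.6212.
Competitive Q* = 155.7941, so ΔQ = 53.9287; wedge = 123.4606 − 77.6212 = 45.8394.
Welfare loss = ½ × 53.9287 × 45.8394 = 1236.03.

1236.03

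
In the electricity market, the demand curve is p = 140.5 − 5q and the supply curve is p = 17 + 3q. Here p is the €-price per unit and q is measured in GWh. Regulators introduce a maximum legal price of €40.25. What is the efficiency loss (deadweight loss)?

Competitive equilibrium: 140.5 − 5q = 17 + 3q → q* = 15.4375, p* = 63.3125.
At the ceiling p = 40.25, quantity supplied = (40.25 − 17)/3 = 7.75.
Willingness to pay at q' = 7.75: 140.5 − 5·7.75 = 101.75.
Δq = 15.4375 − 7.75 = 7.6875; wedge = 101.75 − 40.25 = 61.5.
Welfare loss = ½ × 7.6875 × 61.5 = €236.39.

€236.39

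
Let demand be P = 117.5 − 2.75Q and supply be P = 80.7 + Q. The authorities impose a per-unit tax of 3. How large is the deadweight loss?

1.20

Competitive equilibrium: 117.5 − 2.75Q = 80.7 + Q → Q* = 9.8133, P* = 90.5133.
With the tax, the buyer price exceeds the seller price by 3: (117.5 − 2.75Q) − (80.7 + Q) = 3 → Q' = 9.0133.
ΔQ = 9.8133 − 9.0133 = 0.8; the wedge equals the tax, 3.
The triangle = ½ × 0.8 × 3 = 1.20.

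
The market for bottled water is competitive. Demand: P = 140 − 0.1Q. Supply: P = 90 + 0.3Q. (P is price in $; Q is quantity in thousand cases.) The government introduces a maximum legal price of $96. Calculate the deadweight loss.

$2205 thousand

Competitive equilibrium: 140 − 0.1Q = 90 + 0.3Q → Q* = 125, P* = 127.5.
At the ceiling P = 96, quantity supplied = (96 − 90)/0.3 = 20.
Willingness to pay at Q' = 20: 140 − 0.1·20 = 138.
ΔQ = 125 − 20 = 105; wedge = 138 − 96 = 42.
The triangle = ½ × 105 × 42 = $2205 thousand.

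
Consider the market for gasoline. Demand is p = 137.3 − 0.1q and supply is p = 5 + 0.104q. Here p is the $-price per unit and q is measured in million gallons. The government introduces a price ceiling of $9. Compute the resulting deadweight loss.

Competitive equilibrium: 137.3 − 0.1q = 5 + 0.104q → q* = 648.52941, p* = 72.44706.
At the ceiling p = 9, quantity supplied = (9 − 5)/0.104 = 38.46154.
Willingness to pay at q' = 38.46154: 137.3 − 0.1·38.46154 = 133.45385.
Δq = 648.52941 − 38.46154 = 610.06787; wedge = 133.45385 − 9 = 124.45385.
Deadweight loss = ½ × 610.06787 × 124.45385 = $37962.65 million.

$37962.65 million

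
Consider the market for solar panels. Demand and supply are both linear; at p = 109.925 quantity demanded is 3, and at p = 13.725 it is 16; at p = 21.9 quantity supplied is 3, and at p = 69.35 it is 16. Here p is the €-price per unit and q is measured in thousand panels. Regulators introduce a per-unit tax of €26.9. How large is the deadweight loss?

€32.74 thousand

Demand slope = (13.725 − 109.925)/(16 − 3) = −7.4, so p = 132.125 − 7.4q.
Supply slope = (69.35 − 21.9)/(16 − 3) = 3.65, so p = 10.95 + 3.65q.
Competitive equilibrium: 132.125 − 7.4q = 10.95 + 3.65q → q* = 10.9661, p* = 50.9761.
With the tax, the buyer price exceeds the seller price by 26.9: (132.125 − 7.4q) − (10.95 + 3.65q) = 26.9 → q' = 8.5317.
Δq = 10.9661 − 8.5317 = 2.4344; the wedge equals the tax, 26.9.
The triangle = ½ × 2.4344 × 26.9 = €32.74 thousand.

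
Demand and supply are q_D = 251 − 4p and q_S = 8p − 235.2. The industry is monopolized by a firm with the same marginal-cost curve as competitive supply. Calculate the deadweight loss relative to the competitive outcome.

237.27

In inverse form: demand p = 62.75 − 0.25q, supply p = 29.4 + 0.125q.
Competitive equilibrium: 62.75 − 0.25q = 29.4 + 0.125q → q* = 88.9333, p* = 40.5167.
Marginal revenue: MR = 62.75 − 0.5q. Set MR = MC: 62.75 − 0.5q = 29.4 + 0.125q → q_m = 53.36.
Price p_m = 62.75 − 0.25·53.36 = 49.41; MC(q_m) = 29.4 + 0.125·53.36 = 36.07.
Competitive q* = 88.9333, so Δq = 35.5733; wedge = 49.41 − 36.07 = 13.34.
Welfare loss = ½ × 35.5733 × 13.34 = 237.27.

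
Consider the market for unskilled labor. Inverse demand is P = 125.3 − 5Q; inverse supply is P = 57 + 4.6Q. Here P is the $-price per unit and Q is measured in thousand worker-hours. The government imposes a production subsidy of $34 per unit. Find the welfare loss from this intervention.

Competitive equilibrium: 125.3 − 5Q = 57 + 4.6Q → Q* = 7.1146, P* = 89.7271.
The subsidy lowers effective supply by 34: P = 23 + 4.6Q.
New quantity: 125.3 − 5Q = 23 + 4.6Q → Q' = 10.6563.
Overproduction ΔQ = 10.6563 − 7.1146 = 3.5417; wedge = subsidy = 34.
Deadweight loss = ½ × 3.5417 × 34 = $60.21 thousand.

$60.21 thousand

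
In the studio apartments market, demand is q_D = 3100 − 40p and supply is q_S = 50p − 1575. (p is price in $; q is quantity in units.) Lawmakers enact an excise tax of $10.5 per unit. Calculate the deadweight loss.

In inverse form: demand p = 77.5 − 0.025q, supply p = 31.5 + 0.02q.
Competitive equilibrium: 77.5 − 0.025q = 31.5 + 0.02q → q* = 1022.2222, p* = 51.9444.
With the tax, the buyer price exceeds the seller price by 10.5: (77.5 − 0.025q) − (31.5 + 0.02q) = 10.5 → q' = 788.8889.
Δq = 1022.2222 − 788.8889 = 233.3333; the wedge equals the tax, 10.5.
Deadweight loss = ½ × 233.3333 × 10.5 = $1225.

$1225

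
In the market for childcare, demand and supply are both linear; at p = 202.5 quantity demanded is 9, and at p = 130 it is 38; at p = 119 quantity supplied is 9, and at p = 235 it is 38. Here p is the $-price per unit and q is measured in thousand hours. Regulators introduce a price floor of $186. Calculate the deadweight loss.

Demand slope = (130 − 202.5)/(38 − 9) = −2.5, so p = 225 − 2.5q.
Supply slope = (235 − 119)/(38 − 9) = 4, so p = 83 + 4q.
Competitive equilibrium: 225 − 2.5q = 83 + 4q → q* = 21.8462, p* = 170.3846.
At the floor p = 186, quantity demanded = (225 − 186)/2.5 = 15.6.
Sellers' marginal cost at q' = 15.6: 83 + 4·15.6 = 145.4.
Δq = 21.8462 − 15.6 = 6.2462; wedge = 186 − 145.4 = 40.6.
DWL = ½ × 6.2462 × 40.6 = $126.80 thousand.

$126.80 thousand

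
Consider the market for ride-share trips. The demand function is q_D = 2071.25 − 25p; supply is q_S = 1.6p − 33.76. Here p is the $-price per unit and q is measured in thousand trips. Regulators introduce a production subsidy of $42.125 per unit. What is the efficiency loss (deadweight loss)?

In inverse form: demand p = 82.85 − 0.04q, supply p = 21.1 + 0.625q.
Competitive equilibrium: 82.85 − 0.04q = 21.1 + 0.625q → q* = 92.8571, p* = 79.1357.
The subsidy lowers effective supply by 42.125: p = 0.625q − 21.025.
New quantity: 82.85 − 0.04q = 0.625q − 21.025 → q' = 156.203.
Overproduction Δq = 156.203 − 92.8571 = 63.3459; wedge = subsidy = 42.125.
Deadweight loss = ½ × 63.3459 × 42.125 = $1334.22 thousand.

$1334.22 thousand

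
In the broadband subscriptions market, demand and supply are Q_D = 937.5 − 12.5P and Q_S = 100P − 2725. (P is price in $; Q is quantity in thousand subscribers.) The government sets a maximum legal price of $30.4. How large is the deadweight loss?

$2090.89 thousand

In inverse form: demand P = 75 − 0.08Q, supply P = 27.25 + 0.01Q.
Competitive equilibrium: 75 − 0.08Q = 27.25 + 0.01Q → Q* = 530.5556, P* = 32.5556.
At the ceiling P = 30.4, quantity supplied = (30.4 − 27.25)/0.01 = 315.
Willingness to pay at Q' = 315: 75 − 0.08·315 = 49.8.
ΔQ = 530.5556 − 315 = 215.5556; wedge = 49.8 − 30.4 = 19.4.
Deadweight loss = ½ × 215.5556 × 19.4 = $2090.89 thousand.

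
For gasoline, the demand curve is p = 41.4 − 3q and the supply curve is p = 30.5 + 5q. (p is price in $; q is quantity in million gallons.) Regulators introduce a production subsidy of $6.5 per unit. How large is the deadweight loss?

Competitive equilibrium: 41.4 − 3q = 30.5 + 5q → q* = 1.3625, p* = 37.3125.
The subsidy lowers effective supply by 6.5: p = 24 + 5q.
New quantity: 41.4 − 3q = 24 + 5q → q' = 2.175.
Overproduction Δq = 2.175 − 1.3625 = 0.8125; wedge = subsidy = 6.5.
DWL = ½ × 0.8125 × 6.5 = $2.64 million.

$2.64 million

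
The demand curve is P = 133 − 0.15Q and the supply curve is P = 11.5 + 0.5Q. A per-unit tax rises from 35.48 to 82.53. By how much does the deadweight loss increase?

4271.05

Competitive equilibrium: 133 − 0.15Q = 11.5 + 0.5Q → Q* = 186.9231, P* = 104.9615.
For a per-unit tax t: ΔQ = t/0.65, so DWL = ½·t·(t/0.65) = t²/1.3.
At t = 35.48: DWL = 968.331. At t = 82.53: DWL = 5239.385.
Increase = 5239.385 − 968.331 = 4271.05.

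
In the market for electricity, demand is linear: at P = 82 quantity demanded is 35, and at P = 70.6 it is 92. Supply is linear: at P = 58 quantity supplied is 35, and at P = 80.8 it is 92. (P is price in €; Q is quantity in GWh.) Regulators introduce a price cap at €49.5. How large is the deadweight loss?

€1125.47

Demand slope = (70.6 − 82)/(92 − 35) = −0.2, so P = 89 − 0.2Q.
Supply slope = (80.8 − 58)/(92 − 35) = 0.4, so P = 44 + 0.4Q.
Competitive equilibrium: 89 − 0.2Q = 44 + 0.4Q → Q* = 75, P* = 74.
At the ceiling P = 49.5, quantity supplied = (49.5 − 44)/0.4 = 13.75.
Willingness to pay at Q' = 13.75: 89 − 0.2·13.75 = 86.25.
ΔQ = 75 − 13.75 = 61.25; wedge = 86.25 − 49.5 = 36.75.
Deadweight loss = ½ × 61.25 × 36.75 = €1125.47.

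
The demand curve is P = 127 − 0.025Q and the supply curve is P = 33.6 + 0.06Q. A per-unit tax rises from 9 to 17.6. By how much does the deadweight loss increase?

1345.65

Competitive equilibrium: 127 − 0.025Q = 33.6 + 0.06Q → Q* = 1098.8235, P* = 99.5294.
For a per-unit tax t: ΔQ = t/0.085, so DWL = ½·t·(t/0.085) = t²/0.17.
At t = 9: DWL = 476.471. At t = 17.6: DWL = 1822.118.
Increase = 1822.118 − 476.471 = 1345.65.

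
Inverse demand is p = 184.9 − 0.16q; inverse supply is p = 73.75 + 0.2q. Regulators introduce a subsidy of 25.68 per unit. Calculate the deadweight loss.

915.92

Competitive equilibrium: 184.9 − 0.16q = 73.75 + 0.2q → q* = 308.75, p* = 135.5.
The subsidy lowers effective supply by 25.68: p = 48.07 + 0.2q.
New quantity: 184.9 − 0.16q = 48.07 + 0.2q → q' = 380.0833.
Overproduction Δq = 380.0833 − 308.75 = 71.3333; wedge = subsidy = 25.68.
Welfare loss = ½ × 71.3333 × 25.68 = 915.92.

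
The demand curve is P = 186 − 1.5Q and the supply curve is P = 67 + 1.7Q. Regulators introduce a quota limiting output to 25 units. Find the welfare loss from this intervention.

Competitive equilibrium: 186 − 1.5Q = 67 + 1.7Q → Q* = 37.1875, P* = 130.2188.
At Q = 25: demand price = 186 − 1.5·25 = 148.5; supply price = 67 + 1.7·25 = 109.5.
ΔQ = 37.1875 − 25 = 12.1875; wedge = 148.5 − 109.5 = 39.
Deadweight loss = ½ × 12.1875 × 39 = 237.66.

237.66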